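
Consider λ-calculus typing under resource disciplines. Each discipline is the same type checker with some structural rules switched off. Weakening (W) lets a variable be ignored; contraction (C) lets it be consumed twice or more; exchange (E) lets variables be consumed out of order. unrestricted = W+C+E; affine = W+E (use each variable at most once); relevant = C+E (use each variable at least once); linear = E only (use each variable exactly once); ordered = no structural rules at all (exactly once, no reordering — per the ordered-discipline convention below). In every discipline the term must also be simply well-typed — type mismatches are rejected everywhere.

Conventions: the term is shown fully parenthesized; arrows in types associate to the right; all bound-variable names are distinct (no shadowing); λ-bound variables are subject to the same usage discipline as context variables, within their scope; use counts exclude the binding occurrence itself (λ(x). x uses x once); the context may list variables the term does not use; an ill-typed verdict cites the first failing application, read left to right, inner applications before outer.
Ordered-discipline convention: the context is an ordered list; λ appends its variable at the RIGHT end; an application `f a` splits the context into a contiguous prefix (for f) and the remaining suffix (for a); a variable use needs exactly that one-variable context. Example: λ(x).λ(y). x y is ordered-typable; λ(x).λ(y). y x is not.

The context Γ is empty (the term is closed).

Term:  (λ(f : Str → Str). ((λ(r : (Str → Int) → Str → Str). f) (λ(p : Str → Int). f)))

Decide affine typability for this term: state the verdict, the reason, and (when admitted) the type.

no — f ×2 used more than once (contraction)
counts: f (bound): 2; r (bound): 0; p (bound): 0
uses in reading order: f, f
typing: the term checks, with type (Str → Str) → Str → Str
per-discipline verdicts: ordered ✗, linear ✗, affine ✗, relevant ✗, unrestricted ✓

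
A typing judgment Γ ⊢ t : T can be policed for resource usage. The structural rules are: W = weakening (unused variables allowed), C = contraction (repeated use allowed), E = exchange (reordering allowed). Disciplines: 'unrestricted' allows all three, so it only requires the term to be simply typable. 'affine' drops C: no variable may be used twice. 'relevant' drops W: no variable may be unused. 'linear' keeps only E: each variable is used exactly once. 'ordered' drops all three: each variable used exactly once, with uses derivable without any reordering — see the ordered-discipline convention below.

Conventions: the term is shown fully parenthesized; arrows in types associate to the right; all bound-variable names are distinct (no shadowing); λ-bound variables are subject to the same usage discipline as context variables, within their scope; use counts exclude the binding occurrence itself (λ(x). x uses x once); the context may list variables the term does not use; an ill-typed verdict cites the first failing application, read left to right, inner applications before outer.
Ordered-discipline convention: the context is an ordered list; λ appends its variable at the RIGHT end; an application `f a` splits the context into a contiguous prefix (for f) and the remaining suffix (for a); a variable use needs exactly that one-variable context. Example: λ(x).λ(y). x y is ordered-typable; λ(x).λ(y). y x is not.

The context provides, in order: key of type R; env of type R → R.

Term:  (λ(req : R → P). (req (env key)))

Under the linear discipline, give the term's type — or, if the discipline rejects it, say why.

term : (R → P) → P
use counts: key: 1; env: 1; req (bound): 1
order of uses: req, env, key
typing: well-typed — term : (R → P) → P
summary: ordered ✗ | linear ✓ | affine ✓ | relevant ✓ | unrestricted ✓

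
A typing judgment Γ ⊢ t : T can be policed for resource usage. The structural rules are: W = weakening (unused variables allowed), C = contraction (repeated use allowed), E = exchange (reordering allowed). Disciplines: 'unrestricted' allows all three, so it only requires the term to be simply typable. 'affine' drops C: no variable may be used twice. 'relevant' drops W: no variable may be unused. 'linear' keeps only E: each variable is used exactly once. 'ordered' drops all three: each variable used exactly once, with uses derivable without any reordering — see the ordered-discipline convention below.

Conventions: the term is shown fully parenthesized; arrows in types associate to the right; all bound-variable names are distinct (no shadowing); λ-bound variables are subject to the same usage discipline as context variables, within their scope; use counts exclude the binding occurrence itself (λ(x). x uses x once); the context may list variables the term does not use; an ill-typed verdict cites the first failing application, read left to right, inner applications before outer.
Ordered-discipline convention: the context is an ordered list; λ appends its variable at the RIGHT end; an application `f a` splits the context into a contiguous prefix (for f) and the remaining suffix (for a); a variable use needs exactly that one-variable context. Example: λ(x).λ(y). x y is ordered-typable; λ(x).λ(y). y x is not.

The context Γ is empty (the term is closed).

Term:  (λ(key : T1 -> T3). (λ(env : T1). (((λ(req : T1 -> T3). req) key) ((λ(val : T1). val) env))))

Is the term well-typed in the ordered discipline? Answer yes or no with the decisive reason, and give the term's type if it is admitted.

yes — one use each (key, env, req, val); ordered split holds; term : (T1 -> T3) -> T1 -> T3
use counts: key [bound]=1, env [bound]=1, req [bound]=1, val [bound]=1
uses in reading order: req, key, val, env
typing: ✓ — (T1 -> T3) -> T1 -> T3
all disciplines: ordered ✓ | linear ✓ | affine ✓ | relevant ✓ | unrestricted ✓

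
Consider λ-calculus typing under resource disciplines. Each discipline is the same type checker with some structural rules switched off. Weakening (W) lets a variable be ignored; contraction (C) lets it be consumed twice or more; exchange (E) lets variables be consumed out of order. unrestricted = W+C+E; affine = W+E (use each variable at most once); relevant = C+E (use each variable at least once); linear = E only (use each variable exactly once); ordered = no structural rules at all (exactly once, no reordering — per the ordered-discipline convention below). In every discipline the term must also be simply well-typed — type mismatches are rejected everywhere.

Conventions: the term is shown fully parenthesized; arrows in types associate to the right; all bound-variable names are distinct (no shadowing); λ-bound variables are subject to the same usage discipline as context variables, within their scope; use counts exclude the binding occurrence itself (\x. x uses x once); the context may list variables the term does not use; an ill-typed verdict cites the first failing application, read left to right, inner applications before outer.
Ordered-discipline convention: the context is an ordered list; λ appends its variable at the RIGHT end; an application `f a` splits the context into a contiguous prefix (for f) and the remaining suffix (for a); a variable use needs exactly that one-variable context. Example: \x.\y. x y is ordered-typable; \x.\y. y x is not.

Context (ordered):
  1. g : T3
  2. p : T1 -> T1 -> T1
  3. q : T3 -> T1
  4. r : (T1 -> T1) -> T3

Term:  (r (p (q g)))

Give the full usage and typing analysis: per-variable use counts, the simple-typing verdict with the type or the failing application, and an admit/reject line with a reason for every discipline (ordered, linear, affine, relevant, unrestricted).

use counts: g ×1, p ×1, q ×1, r ×1
uses in reading order: r, p, q, g
typing: well-typed at T3
ordered: ✗, no ordered split (uses run r, p, q, g)
linear: ✓, g, p, q, r: one use apiece
affine: ✓, no duplicate uses among g, p, q, r
relevant: ✓, none of g, p, q, r goes unused
unrestricted: ✓, typability at T3 is all that's needed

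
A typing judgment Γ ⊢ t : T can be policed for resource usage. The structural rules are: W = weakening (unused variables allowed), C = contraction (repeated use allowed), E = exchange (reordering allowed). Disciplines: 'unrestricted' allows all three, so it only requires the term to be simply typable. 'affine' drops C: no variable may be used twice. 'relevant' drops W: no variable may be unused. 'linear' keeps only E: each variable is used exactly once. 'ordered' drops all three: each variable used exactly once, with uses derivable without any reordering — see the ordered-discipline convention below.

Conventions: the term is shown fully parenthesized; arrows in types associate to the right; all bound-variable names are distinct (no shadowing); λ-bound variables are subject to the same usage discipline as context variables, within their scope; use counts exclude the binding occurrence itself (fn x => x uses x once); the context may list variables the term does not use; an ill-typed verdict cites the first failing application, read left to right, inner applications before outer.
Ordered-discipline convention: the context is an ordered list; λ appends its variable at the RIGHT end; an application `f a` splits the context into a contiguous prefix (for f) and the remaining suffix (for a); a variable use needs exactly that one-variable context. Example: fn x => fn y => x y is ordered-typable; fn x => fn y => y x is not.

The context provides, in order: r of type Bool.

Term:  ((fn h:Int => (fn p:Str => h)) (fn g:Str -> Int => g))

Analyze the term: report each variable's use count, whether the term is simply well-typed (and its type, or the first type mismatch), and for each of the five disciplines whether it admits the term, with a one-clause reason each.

use counts: r=0; h (bound)=1; p (bound)=0; g (bound)=1
order of uses: h, g
typing: ill-typed: an application expects Int but receives (Str -> Int) -> Str -> Int
ordered: ✗ — the type mismatch rejects it
linear: ✗ — not simply typable
affine: ✗ — fails simple typing
relevant: ✗ — a type mismatch blocks all five
unrestricted: ✗ — the type mismatch rejects it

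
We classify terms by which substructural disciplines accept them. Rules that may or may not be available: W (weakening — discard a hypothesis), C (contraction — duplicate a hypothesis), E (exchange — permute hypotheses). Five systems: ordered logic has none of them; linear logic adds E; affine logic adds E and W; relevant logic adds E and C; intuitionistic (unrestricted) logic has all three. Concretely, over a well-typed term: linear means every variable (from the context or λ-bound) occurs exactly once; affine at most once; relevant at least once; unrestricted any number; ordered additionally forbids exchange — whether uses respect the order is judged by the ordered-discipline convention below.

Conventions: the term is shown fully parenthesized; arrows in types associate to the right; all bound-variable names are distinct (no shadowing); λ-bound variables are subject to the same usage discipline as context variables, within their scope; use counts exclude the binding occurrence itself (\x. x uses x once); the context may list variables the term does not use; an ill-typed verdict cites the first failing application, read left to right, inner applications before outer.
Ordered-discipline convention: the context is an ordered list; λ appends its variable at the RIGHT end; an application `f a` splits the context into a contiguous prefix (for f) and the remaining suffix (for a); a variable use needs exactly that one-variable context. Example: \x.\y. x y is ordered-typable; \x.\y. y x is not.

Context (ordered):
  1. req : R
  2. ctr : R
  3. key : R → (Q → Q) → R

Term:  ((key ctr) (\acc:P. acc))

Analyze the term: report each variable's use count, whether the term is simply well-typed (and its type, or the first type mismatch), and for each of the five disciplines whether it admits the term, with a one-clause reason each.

use counts: req ×0; ctr ×1; key ×1; acc (bound) ×1
order of uses: key, ctr, acc
typing: ill-typed: a function awaiting Q → Q gets P → P
ordered: ✗ — the type mismatch rejects it
linear: ✗ — not simply typable
affine: ✗ — fails simple typing
relevant: ✗ — a type mismatch blocks all five
unrestricted: ✗ — the type mismatch rejects it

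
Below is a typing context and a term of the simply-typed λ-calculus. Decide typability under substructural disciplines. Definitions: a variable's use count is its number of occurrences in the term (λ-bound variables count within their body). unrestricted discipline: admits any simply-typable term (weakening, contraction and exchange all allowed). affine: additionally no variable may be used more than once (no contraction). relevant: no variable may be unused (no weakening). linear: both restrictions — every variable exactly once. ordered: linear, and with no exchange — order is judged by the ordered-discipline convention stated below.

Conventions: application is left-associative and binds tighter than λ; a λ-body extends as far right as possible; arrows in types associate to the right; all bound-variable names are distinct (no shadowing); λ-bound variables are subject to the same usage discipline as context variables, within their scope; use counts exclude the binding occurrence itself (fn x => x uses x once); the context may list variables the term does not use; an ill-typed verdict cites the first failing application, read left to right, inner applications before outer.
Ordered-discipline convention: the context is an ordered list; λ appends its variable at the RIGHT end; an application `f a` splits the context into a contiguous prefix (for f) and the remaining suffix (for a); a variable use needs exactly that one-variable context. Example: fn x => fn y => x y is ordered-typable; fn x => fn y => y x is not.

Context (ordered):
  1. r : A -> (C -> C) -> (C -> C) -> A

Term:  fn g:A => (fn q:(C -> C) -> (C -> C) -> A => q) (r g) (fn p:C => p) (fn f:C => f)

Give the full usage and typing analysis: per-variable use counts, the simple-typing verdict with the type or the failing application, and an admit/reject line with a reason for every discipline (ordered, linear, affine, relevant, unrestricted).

use counts: r: 1; g (bound): 1; q (bound): 1; p (bound): 1; f (bound): 1
use order (left to right): q, r, g, p, f
typing: well-typed at A -> A
ordered: ✓, r, g, q, p, f once each; derivable with no W/C/E
linear: ✓, single use per variable (r, g, q, p, f)
affine: ✓, r, g, q, p, f: no repeats, contraction unneeded
relevant: ✓, none of r, g, q, p, f goes unused
unrestricted: ✓, typability at A -> A is all that's needed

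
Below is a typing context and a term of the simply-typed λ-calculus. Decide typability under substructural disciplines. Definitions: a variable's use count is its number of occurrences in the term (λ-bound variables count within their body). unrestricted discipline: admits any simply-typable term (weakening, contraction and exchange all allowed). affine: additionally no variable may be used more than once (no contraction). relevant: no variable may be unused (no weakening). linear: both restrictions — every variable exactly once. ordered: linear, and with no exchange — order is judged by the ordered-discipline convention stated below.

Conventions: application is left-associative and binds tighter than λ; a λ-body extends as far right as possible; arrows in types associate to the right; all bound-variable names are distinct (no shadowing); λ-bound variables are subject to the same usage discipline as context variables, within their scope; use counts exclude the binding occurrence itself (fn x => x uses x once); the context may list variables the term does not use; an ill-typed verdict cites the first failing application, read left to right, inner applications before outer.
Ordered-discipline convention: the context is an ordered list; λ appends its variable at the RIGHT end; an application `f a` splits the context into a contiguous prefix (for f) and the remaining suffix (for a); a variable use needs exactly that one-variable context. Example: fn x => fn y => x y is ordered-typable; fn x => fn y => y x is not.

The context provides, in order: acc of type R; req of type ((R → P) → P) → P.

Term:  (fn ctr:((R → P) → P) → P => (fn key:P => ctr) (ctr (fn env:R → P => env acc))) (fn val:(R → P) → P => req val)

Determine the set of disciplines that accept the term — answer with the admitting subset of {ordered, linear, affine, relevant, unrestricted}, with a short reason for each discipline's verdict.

admitted in: unrestricted
use counts: acc: 1, req: 1, ctr [bound]: 2, key [bound]: 0, env [bound]: 1, val [bound]: 1
uses in reading order: ctr, ctr, env, acc, req, val
typing: the term checks, with type ((R → P) → P) → P
ordered: ✗ — repeated use of ctr ×2; key left unused
linear: ✗ — repeated use of ctr ×2; key left unused
affine: ✗ — repeated use of ctr ×2
relevant: ✗ — key left unused
unrestricted: ✓ — well-typed at ((R → P) → P) → P; no restrictions here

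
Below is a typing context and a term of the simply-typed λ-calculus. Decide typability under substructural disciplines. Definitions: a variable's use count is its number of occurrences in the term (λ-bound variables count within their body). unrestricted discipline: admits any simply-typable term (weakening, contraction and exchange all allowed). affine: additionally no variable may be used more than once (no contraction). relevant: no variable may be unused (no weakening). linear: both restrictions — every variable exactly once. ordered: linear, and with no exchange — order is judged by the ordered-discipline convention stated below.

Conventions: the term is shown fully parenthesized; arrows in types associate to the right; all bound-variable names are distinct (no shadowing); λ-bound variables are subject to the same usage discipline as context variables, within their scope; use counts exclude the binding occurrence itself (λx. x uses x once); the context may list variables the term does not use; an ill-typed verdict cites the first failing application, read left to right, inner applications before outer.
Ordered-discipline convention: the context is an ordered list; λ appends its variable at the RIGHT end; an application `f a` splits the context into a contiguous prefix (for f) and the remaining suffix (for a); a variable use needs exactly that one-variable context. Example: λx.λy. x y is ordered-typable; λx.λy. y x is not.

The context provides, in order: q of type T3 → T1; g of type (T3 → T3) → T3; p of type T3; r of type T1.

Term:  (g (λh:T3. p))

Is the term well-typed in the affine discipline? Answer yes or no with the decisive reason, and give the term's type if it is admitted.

yes — at most one use each (q, g, p, r, h); term : T3
counts: q ×0; g ×1; p ×1; r ×0; h (λ-bound) ×0
order of uses: g, p
typing: ✓ — T3
all disciplines: ordered ✗ | linear ✗ | affine ✓ | relevant ✗ | unrestricted ✓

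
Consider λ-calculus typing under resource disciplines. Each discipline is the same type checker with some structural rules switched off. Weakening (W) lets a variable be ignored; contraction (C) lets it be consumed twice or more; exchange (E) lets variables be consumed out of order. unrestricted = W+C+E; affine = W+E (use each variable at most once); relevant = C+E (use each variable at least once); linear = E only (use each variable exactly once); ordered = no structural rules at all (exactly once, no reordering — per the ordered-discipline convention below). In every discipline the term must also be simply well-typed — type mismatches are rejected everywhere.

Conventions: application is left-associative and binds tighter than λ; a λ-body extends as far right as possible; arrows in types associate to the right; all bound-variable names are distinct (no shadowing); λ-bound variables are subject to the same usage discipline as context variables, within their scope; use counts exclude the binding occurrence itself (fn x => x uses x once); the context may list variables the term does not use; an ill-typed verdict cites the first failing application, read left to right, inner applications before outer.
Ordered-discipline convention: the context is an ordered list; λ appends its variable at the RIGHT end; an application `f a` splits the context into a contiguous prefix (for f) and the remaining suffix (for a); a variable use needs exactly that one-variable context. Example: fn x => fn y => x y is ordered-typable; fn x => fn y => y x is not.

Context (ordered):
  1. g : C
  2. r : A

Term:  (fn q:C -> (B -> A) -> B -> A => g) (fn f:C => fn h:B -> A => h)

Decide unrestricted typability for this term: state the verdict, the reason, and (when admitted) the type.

yes — simply typable at C; W, C, E all held; term : C
counts: g: 1×; r: 0×; q (bound): 0×; f (bound): 0×; h (bound): 1×
order of uses: g, h
typing: well-typed at C
per-discipline verdicts: ordered ✗; linear ✗; affine ✓; relevant ✗; unrestricted ✓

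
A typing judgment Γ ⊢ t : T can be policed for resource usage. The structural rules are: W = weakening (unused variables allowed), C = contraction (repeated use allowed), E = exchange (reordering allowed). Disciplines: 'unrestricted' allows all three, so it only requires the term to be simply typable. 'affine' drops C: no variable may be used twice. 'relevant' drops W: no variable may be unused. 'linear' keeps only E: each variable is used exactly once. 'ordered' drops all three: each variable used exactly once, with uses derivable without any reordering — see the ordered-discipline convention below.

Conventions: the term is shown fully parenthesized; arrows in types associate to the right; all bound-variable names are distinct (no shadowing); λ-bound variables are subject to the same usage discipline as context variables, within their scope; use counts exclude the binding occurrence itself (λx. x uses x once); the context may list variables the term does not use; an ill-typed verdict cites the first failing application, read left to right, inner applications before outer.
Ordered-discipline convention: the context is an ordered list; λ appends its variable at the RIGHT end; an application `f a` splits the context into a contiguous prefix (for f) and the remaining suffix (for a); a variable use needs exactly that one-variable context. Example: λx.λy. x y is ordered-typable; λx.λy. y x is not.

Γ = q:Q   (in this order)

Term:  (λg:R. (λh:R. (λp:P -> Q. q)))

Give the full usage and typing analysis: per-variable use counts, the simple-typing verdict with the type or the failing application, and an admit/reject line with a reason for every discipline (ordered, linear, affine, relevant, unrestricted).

use counts: q ×1, g (bound) ×0, h (bound) ×0, p (bound) ×0
order of uses: q
typing: well-typed — term : R -> R -> (P -> Q) -> Q
ordered: ✗, unused: g, h, p — weakening required
linear: ✗, unused: g, h, p — weakening required
affine: ✓, none of q, g, h, p used more than once
relevant: ✗, unused: g, h, p — weakening required
unrestricted: ✓, typability at R -> R -> (P -> Q) -> Q is all that's needed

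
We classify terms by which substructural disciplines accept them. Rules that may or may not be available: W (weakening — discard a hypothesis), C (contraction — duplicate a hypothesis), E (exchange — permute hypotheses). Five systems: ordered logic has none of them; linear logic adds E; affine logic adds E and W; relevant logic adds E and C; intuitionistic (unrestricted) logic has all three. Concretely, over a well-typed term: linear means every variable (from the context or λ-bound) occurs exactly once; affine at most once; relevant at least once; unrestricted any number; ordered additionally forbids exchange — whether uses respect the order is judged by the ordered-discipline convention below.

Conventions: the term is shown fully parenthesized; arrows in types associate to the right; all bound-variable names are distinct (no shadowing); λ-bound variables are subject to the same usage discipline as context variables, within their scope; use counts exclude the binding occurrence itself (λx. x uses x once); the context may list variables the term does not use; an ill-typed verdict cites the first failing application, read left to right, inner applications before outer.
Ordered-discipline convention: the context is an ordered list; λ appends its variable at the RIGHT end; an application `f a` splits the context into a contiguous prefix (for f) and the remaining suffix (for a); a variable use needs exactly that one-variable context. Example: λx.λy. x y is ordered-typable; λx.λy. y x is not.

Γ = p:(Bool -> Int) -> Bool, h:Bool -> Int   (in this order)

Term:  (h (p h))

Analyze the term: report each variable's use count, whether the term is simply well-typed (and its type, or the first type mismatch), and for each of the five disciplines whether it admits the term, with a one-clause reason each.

variable uses: p: 1; h: 2
uses in reading order: h, p, h
typing: ✓ — Int
ordered: ✗ — uses contraction: h ×2
linear: ✗ — uses contraction: h ×2
affine: ✗ — uses contraction: h ×2
relevant: ✓ — none of p, h goes unused
unrestricted: ✓ — type-checks (Int) and nothing is barred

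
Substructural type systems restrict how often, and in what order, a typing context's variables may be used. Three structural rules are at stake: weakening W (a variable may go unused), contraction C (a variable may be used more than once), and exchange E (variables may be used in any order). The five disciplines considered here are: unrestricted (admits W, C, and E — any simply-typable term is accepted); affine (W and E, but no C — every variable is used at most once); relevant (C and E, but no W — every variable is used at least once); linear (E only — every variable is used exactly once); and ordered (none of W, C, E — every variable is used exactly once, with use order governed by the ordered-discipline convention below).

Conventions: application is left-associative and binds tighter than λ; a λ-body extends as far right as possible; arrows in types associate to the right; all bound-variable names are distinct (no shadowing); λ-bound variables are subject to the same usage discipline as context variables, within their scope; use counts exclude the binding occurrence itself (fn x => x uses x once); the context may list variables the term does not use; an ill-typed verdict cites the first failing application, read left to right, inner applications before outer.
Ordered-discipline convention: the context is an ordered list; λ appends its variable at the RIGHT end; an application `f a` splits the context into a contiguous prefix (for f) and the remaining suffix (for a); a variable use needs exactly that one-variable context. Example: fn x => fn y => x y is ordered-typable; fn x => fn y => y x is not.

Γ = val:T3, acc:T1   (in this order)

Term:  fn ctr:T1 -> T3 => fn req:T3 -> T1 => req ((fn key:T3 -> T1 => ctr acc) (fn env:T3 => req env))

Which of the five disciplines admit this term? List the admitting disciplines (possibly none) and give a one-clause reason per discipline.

admitting disciplines: unrestricted
variable uses: val: 0; acc: 1; ctr (λ-bound): 1; req (λ-bound): 2; key (λ-bound): 0; env (λ-bound): 1
use order (left to right): req, ctr, acc, req, env
typing: well-typed at (T1 -> T3) -> (T3 -> T1) -> T1
ordered ✗ (needs contraction — req ×2; val, key left unused)
linear ✗ (needs contraction — req ×2; val, key left unused)
affine ✗ (needs contraction — req ×2)
relevant ✗ (val, key left unused)
unrestricted ✓ (well-typed at (T1 -> T3) -> (T3 -> T1) -> T1; no restrictions here)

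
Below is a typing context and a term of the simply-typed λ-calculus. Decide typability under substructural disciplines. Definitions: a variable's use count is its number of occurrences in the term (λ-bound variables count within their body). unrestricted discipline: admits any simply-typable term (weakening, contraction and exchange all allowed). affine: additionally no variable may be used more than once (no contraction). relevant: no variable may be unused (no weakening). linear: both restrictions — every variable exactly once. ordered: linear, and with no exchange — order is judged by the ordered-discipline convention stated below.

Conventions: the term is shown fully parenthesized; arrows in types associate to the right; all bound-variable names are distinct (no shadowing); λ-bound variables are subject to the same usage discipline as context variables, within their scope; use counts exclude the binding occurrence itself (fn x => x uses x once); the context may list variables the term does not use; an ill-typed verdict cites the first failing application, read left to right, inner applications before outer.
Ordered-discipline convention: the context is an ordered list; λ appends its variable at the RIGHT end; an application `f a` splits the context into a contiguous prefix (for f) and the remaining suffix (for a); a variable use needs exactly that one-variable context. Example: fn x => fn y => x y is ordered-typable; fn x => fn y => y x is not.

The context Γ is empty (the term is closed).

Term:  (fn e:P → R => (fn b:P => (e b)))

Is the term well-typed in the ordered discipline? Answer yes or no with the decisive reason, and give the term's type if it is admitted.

yes — single-use (e, b), ordered derivation ok; term : (P → R) → P → R
counts: e (bound)=1, b (bound)=1
uses in reading order: e, b
typing: well-typed at (P → R) → P → R
summary: ordered ✓; linear ✓; affine ✓; relevant ✓; unrestricted ✓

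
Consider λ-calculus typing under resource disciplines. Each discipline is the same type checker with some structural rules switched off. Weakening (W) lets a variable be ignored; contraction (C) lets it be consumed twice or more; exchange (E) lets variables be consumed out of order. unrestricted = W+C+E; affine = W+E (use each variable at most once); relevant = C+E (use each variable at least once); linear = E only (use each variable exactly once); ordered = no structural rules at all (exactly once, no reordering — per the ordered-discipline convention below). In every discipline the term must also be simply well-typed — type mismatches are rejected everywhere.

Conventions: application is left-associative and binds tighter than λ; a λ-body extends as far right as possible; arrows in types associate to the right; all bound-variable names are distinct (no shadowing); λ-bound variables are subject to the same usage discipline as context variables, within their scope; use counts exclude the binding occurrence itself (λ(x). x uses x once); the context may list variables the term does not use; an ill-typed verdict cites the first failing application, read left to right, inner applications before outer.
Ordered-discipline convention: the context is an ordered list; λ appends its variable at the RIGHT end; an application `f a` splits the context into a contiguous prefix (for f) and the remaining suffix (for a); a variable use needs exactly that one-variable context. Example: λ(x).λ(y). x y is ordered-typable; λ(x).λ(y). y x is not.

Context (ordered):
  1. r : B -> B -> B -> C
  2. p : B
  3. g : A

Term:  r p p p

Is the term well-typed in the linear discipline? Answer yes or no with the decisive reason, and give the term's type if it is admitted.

no — repeated use of p ×3; g never used (weakening)
usage: r: 1×; p: 3×; g: 0×
order of uses: r, p, p, p
typing: well-typed at C
all disciplines: ordered ✗, linear ✗, affine ✗, relevant ✗, unrestricted ✓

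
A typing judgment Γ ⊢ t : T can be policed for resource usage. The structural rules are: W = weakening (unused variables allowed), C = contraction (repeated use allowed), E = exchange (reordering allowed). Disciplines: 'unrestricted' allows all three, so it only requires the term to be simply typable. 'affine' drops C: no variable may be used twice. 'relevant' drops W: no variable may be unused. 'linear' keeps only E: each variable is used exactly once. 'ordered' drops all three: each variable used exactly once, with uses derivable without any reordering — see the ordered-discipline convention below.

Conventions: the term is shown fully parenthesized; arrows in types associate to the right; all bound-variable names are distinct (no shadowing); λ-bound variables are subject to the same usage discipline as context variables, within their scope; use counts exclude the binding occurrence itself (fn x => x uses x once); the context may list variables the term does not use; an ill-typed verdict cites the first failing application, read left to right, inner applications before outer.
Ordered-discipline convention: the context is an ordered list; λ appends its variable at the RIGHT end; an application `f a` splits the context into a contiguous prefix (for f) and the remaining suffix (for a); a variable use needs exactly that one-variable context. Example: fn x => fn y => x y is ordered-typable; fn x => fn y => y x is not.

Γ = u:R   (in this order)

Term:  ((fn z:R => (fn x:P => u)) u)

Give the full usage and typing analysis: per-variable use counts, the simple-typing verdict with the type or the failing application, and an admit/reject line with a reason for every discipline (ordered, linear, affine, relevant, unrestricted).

use counts: u=2; z (bound)=0; x (bound)=0
left-to-right use order: u, u
typing: well-typed — term : P -> R
ordered: ✗, uses contraction: u ×2; unused: z, x — weakening required
linear: ✗, uses contraction: u ×2; unused: z, x — weakening required
affine: ✗, uses contraction: u ×2
relevant: ✗, unused: z, x — weakening required
unrestricted: ✓, well-typed at P -> R; no restrictions here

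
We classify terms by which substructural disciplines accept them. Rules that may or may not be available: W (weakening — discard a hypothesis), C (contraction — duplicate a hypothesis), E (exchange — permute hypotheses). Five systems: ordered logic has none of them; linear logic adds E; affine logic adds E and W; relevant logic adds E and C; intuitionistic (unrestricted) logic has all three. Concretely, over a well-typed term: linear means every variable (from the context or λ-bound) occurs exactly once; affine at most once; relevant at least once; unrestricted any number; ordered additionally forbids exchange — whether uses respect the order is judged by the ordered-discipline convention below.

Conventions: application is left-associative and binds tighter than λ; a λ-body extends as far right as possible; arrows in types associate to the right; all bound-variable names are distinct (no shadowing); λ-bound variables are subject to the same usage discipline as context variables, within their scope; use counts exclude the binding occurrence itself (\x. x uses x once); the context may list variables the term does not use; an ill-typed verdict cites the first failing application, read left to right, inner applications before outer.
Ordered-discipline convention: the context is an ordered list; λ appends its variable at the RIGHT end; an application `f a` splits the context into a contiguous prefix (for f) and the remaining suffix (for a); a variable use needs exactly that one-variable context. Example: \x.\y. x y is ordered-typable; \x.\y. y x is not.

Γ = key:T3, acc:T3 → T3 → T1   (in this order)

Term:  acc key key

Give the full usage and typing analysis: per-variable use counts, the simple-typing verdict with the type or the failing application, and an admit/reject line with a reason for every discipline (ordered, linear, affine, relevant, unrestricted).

use counts: key: 2×; acc: 1×
use order (left to right): acc, key, key
typing: the term checks, with type T1
ordered: ✗ — repeated use of key ×2
linear: ✗ — repeated use of key ×2
affine: ✗ — repeated use of key ×2
relevant: ✓ — every one of key, acc appears
unrestricted: ✓ — typability at T1 is all that's needed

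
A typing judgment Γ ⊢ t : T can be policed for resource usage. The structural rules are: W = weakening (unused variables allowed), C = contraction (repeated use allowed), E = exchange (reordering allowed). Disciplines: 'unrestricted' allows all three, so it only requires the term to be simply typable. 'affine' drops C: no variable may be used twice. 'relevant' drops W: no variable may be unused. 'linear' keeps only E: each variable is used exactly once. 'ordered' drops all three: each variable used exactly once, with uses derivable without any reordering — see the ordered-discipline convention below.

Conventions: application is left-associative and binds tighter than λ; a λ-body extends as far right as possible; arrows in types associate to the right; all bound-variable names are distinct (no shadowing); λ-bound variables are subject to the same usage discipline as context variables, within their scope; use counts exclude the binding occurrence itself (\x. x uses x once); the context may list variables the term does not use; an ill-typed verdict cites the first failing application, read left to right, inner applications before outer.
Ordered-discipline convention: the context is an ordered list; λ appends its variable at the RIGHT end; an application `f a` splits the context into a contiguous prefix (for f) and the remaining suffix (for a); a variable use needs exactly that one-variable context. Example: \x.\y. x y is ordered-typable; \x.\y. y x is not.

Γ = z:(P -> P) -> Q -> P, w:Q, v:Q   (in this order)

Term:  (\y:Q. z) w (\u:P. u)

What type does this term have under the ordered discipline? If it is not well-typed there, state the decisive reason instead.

not well-typed under ordered — needs weakening: v, y unused
counts: z=1; w=1; v=0; y (λ-bound)=0; u (λ-bound)=1
order of uses: z, w, u
typing: well-typed — term : Q -> P
all disciplines: ordered ✗, linear ✗, affine ✓, relevant ✗, unrestricted ✓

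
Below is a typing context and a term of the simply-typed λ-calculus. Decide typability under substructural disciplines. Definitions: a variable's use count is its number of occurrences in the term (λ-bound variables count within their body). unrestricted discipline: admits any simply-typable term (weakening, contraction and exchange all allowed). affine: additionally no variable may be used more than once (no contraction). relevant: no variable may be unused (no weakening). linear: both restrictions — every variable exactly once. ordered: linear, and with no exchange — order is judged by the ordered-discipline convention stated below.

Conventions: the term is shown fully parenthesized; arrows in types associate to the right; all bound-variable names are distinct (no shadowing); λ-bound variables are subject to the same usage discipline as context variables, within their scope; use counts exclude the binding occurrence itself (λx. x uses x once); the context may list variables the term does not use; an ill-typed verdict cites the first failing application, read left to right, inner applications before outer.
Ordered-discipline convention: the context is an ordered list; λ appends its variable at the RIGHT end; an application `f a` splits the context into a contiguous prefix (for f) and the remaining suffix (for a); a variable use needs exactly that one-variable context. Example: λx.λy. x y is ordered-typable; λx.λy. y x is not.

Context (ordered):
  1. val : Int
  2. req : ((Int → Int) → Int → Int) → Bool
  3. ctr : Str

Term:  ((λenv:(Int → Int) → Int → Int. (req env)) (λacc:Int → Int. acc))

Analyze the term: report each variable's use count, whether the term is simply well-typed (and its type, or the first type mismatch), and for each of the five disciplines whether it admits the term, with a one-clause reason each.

usage: val ×0, req ×1, ctr ×0, env (bound) ×1, acc (bound) ×1
use order (left to right): req, env, acc
typing: ✓ — Bool
ordered: ✗, unused: val, ctr — weakening required
linear: ✗, unused: val, ctr — weakening required
affine: ✓, val, req, ctr, env, acc: no repeats, contraction unneeded
relevant: ✗, unused: val, ctr — weakening required
unrestricted: ✓, simply typable at Bool; W, C, E all held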